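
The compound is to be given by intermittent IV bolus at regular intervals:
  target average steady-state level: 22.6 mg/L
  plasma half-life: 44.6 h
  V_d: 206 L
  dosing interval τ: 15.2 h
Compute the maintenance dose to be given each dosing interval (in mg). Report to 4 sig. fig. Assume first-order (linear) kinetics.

1100 mg

k = ln2 / t½ = 0.693147 / 44.6 = 0.01554 h⁻¹
CL = k × Vd = 0.01554 × 206 = 3.201 L/h
At steady state, Dose/τ = Css × CL.
Dose = Css × CL × τ = 22.6 × 3.201 × 15.2 = 1100 mg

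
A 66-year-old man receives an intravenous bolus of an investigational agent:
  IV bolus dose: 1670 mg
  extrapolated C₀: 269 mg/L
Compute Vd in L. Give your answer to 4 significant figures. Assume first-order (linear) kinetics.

Vd = Dose / C₀ = 1670 / 269 = 6.208 L

6.208 L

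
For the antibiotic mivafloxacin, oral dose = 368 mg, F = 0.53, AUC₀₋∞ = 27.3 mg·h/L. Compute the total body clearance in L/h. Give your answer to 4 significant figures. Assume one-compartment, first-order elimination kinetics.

CL = F·Dose / AUC = 0.53 × 368 / 27.3 = 7.144 L/h

7.144 L/h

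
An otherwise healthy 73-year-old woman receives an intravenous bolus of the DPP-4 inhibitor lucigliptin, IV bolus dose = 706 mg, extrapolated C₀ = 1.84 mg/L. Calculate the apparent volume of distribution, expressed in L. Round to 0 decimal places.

384 L

Vd = Dose / C₀ = 706.0 / 1.84 = 383.7 L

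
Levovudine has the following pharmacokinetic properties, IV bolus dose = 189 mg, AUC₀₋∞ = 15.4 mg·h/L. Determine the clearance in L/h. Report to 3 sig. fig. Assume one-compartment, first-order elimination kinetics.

CL = Dose / AUC = 189 / 15.4 = 12.27 L/h

12.3 L/h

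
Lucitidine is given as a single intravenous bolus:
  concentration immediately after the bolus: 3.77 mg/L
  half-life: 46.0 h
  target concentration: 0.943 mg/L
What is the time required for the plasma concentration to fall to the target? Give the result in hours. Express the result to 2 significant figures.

k = ln2 / t½ = 0.693147 / 46.0 = 0.01507 h⁻¹
t = ln(C₀ / C) / k = ln(3.770 / 0.943) / 0.01507
  = ln(3.998) / 0.01507 = 1.386 / 0.01507 = 91.97 h

92 h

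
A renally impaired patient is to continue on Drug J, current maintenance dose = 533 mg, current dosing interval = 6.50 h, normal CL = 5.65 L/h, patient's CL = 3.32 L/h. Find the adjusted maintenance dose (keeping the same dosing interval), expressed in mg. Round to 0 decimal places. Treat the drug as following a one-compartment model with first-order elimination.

To keep the same average steady-state level, dosing rate must scale with clearance.
CL ratio = 3.32 / 5.65 = 0.5876
New dose (same interval) = 533 × 0.5876 = 313.2 mg

313 mg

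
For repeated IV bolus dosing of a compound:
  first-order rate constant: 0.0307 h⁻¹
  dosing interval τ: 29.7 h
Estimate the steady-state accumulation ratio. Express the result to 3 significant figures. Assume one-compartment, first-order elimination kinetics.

1.67

e^(−kτ) = e^(−0.03070 × 29.7) = 0.4018
Accumulation ratio R = 1 / (1 − e^(−kτ)) = 1 / (1 − 0.4018) = 1.672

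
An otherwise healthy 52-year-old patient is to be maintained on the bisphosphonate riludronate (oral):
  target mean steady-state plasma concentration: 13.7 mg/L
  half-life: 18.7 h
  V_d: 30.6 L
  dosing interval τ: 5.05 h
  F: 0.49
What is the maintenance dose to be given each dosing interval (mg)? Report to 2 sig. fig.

k = ln2 / t½ = 0.693147 / 18.7 = 0.03707 h⁻¹
CL = k × Vd = 0.03707 × 30.6 = 1.134 L/h
At steady state, F × (Dose/τ) = Css × CL.
Dose = Css × CL × τ / F = 13.7 × 1.134 × 5.05 / 0.49 = 160.1 mg

160 mg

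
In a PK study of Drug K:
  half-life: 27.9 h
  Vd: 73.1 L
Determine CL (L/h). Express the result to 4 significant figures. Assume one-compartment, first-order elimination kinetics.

1.816 L/h

k = ln2 / t½ = 0.693147 / 27.9 = 0.02484 h⁻¹
CL = k × Vd = 0.02484 × 73.1 = 1.816 L/h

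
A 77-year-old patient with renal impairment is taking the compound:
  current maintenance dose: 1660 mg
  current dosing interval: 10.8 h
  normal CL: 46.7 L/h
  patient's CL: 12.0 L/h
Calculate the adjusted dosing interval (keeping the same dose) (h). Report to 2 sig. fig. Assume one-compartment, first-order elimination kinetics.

To keep the same average steady-state level, dosing rate must scale with clearance.
CL ratio = 12.0 / 46.7 = 0.2570
New interval (same dose) = 10.8 / 0.2570 = 42.02 h

42 h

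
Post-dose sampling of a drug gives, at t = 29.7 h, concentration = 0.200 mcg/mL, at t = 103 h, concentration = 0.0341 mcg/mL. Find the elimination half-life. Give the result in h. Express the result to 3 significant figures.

28.7 h

k = ln(C₁/C₂) / (t₂ − t₁) = ln(0.200/0.0341) / (103 − 29.7)
  = 1.769 / 73.30 = 0.02413 h⁻¹
t½ = ln2 / k = 0.693147 / 0.02413 = 28.73 h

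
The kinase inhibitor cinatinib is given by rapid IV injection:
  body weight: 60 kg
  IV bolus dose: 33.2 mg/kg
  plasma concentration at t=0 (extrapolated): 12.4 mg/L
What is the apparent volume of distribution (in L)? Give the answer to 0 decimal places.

161 L

Dose = 33.2 × 60 = 1992 mg
Vd = Dose / C₀ = 1992 / 12.4 = 160.6 L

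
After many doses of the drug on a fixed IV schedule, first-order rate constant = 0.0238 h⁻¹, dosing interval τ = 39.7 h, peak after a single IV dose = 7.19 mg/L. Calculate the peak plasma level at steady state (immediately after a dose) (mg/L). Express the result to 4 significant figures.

e^(−kτ) = e^(−0.02380 × 39.7) = 0.3887
Accumulation ratio R = 1 / (1 − e^(−kτ)) = 1 / (1 − 0.3887) = 1.636
Steady-state peak = C₀ × R = 7.19 × 1.636 = 11.76 mg/L

11.76 mg/L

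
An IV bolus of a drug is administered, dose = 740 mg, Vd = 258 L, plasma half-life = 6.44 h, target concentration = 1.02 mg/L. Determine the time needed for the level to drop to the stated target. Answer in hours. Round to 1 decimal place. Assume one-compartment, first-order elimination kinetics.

C₀ = Dose / Vd = 740.0 / 258 = 2.868 mg/L
k = ln2 / t½ = 0.693147 / 6.44 = 0.1076 h⁻¹
t = ln(C₀ / C) / k = ln(2.868 / 1.02) / 0.1076
  = ln(2.812) / 0.1076 = 1.034 / 0.1076 = 9.610 h

9.6 h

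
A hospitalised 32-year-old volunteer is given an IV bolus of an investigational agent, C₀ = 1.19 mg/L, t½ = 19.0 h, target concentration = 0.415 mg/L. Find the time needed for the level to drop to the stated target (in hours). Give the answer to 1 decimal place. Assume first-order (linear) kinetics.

28.9 h

k = ln2 / t½ = 0.693147 / 19.0 = 0.03648 h⁻¹
t = ln(C₀ / C) / k = ln(1.190 / 0.415) / 0.03648
  = ln(2.867) / 0.03648 = 1.053 / 0.03648 = 28.87 h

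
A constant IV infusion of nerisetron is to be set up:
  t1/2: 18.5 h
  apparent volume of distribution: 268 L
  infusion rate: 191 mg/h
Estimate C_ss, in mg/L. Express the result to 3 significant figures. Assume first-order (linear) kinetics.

19.0 mg/L

k = ln2 / t½ = 0.693147 / 18.5 = 0.03747 h⁻¹
CL = k × Vd = 0.03747 × 268 = 10.04 L/h
At steady state Css = R₀ / CL = 191 / 10.04 = 19.02 mg/L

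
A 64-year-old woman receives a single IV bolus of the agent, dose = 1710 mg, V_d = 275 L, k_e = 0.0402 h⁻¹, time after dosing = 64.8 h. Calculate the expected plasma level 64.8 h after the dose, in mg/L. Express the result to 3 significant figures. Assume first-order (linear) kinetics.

0.460 mg/L

C₀ = Dose / Vd = 1710 / 275 = 6.218 mg/L
C = C₀ · e^(−k·t) = 6.218 × e^(−0.04020 × 64.8)
  = 6.218 × 0.07391 = 0.4596 mg/L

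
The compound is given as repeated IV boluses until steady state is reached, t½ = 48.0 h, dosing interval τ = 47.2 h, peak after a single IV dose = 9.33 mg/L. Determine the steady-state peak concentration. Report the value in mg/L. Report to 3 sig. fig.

18.9 mg/L

k = ln2 / t½ = 0.693147 / 48.0 = 0.01444 h⁻¹
e^(−kτ) = e^(−0.01444 × 47.2) = 0.5058
Accumulation ratio R = 1 / (1 − e^(−kτ)) = 1 / (1 − 0.5058) = 2.023
Steady-state peak = C₀ × R = 9.33 × 2.023 = 18.87 mg/L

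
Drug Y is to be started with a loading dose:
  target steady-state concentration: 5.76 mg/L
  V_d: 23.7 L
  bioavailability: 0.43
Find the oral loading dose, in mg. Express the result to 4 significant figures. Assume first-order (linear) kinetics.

LD = Css × Vd / F = 5.76 × 23.7 / 0.43 = 317.5 mg

317.5 mg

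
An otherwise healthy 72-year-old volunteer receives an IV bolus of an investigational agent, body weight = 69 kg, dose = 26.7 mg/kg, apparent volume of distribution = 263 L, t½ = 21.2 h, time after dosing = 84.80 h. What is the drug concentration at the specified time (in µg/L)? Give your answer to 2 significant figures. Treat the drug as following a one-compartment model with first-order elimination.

440 µg/L

Total dose = 26.7 × 69 = 1842 mg
C₀ = Dose / Vd = 1842 / 263 = 7.004 mg/L
k = ln2 / t½ = 0.693147 / 21.2 = 0.03270 h⁻¹
t / t½ = 84.80 / 21.2 = 4 half-lives
C = C₀ × (1/2)^4 = 7.004 × 0.06250 = 0.4378 mg/L
Convert: 0.4378 mg/L × 1000 = 437.8 µg/L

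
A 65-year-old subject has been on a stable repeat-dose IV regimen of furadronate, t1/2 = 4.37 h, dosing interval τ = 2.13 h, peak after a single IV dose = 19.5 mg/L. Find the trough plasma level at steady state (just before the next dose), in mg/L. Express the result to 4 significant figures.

48.52 mg/L

k = ln2 / t½ = 0.693147 / 4.37 = 0.1586 h⁻¹
e^(−kτ) = e^(−0.1586 × 2.13) = 0.7133
Accumulation ratio R = 1 / (1 − e^(−kτ)) = 1 / (1 − 0.7133) = 3.488
Steady-state trough = C₀ × R × e^(−kτ) = 19.5 × 3.488 × 0.7133 = 48.52 mg/L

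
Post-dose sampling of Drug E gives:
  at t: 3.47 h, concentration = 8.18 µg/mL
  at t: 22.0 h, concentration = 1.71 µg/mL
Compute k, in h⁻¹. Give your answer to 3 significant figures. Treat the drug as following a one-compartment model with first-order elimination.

k = ln(C₁/C₂) / (t₂ − t₁) = ln(8.18/1.71) / (22.0 − 3.47)
  = 1.565 / 18.53 = 0.08446 h⁻¹

0.0845 h⁻¹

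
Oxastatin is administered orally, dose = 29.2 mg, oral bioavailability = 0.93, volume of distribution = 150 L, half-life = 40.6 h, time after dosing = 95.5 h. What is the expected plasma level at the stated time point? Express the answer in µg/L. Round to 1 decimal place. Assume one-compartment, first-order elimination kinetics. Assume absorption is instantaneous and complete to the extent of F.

Amount reaching circulation = F × Dose = 0.93 × 29.20 = 27.16 mg
C₀ = F·Dose / Vd = 27.16 / 150 = 0.1811 mg/L
k = ln2 / t½ = 0.693147 / 40.6 = 0.01707 h⁻¹
C = C₀ · e^(−k·t) = 0.1811 × e^(−0.01707 × 95.5)
  = 0.1811 × 0.1959 = 0.03548 mg/L
Convert: 0.03548 mg/L × 1000 = 35.48 µg/L

35.5 µg/L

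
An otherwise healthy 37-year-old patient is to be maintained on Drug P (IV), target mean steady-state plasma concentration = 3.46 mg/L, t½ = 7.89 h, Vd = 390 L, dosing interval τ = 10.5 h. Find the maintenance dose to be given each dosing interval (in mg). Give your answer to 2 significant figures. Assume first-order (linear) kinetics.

1200 mg

k = ln2 / t½ = 0.693147 / 7.89 = 0.08785 h⁻¹
CL = k × Vd = 0.08785 × 390 = 34.26 L/h
At steady state, Dose/τ = Css × CL.
Dose = Css × CL × τ = 3.46 × 34.26 × 10.5 = 1245 mg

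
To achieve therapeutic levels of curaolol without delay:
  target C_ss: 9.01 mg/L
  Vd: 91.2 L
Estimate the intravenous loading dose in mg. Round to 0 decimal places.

LD = Css × Vd = 9.01 × 91.2 = 821.7 mg

822 mg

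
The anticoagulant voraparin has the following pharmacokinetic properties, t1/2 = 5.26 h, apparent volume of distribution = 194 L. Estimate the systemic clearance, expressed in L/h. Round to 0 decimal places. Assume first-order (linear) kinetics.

26 L/h

k = ln2 / t½ = 0.693147 / 5.26 = 0.1318 h⁻¹
CL = k × Vd = 0.1318 × 194 = 25.57 L/h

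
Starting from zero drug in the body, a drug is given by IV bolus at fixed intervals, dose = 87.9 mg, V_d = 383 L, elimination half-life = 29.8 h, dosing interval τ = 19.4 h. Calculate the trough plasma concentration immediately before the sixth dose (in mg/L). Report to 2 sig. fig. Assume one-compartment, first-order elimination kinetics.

C₀ per dose = Dose / Vd = 87.9 / 383 = 0.2295 mg/L
k = ln2 / t½ = 0.693147 / 29.8 = 0.02326 h⁻¹
Fraction remaining after one interval: r = e^(−kτ) = e^(−0.02326 × 19.4) = 0.6368
Before dose 6, 5 doses have been given (aged 1τ, 2τ, 3τ, 4τ, 5τ).
C_trough = C₀ × (r + r² + … + r^5) = C₀ × r(1−r^5)/(1−r)
        = 0.2295 × 0.6368 × (1 − 0.1047) / (1 − 0.6368) = 0.3603 mg/L

0.36 mg/L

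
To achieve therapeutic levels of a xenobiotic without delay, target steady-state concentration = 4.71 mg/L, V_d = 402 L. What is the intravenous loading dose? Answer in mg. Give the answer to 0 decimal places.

LD = Css × Vd = 4.71 × 402 = 1893 mg

1893 mg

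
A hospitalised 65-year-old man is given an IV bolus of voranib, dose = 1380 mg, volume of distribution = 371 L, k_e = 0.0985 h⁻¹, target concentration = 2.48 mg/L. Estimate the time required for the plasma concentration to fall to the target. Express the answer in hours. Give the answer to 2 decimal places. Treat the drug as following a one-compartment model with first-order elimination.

4.12 h

C₀ = Dose / Vd = 1380 / 371 = 3.720 mg/L
t = ln(C₀ / C) / k = ln(3.720 / 2.48) / 0.09850
  = ln(1.500) / 0.09850 = 0.4055 / 0.09850 = 4.117 h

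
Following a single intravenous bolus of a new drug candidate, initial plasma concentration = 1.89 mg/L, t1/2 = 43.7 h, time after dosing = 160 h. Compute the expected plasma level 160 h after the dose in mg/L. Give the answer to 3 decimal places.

0.149 mg/L

k = ln2 / t½ = 0.693147 / 43.7 = 0.01586 h⁻¹
C = C₀ · e^(−k·t) = 1.890 × e^(−0.01586 × 160)
  = 1.890 × 0.07906 = 0.1494 mg/L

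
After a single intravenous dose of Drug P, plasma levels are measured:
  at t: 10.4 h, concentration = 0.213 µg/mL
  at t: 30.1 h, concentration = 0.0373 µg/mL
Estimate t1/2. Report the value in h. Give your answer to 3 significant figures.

7.84 h

k = ln(C₁/C₂) / (t₂ − t₁) = ln(0.213/0.0373) / (30.1 − 10.4)
  = 1.742 / 19.70 = 0.08843 h⁻¹
t½ = ln2 / k = 0.693147 / 0.08843 = 7.838 h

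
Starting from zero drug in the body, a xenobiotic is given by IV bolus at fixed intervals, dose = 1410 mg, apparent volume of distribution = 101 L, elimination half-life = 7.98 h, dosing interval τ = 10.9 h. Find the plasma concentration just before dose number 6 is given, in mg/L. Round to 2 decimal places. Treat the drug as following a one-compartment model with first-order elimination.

8.77 mg/L

C₀ per dose = Dose / Vd = 1410 / 101 = 13.96 mg/L
k = ln2 / t½ = 0.693147 / 7.98 = 0.08686 h⁻¹
Fraction remaining after one interval: r = e^(−kτ) = e^(−0.08686 × 10.9) = 0.3880
Before dose 6, 5 doses have been given (aged 1τ, 2τ, 3τ, 4τ, 5τ).
C_trough = C₀ × (r + r² + … + r^5) = C₀ × r(1−r^5)/(1−r)
        = 13.96 × 0.3880 × (1 − 0.008793) / (1 − 0.3880) = 8.773 mg/L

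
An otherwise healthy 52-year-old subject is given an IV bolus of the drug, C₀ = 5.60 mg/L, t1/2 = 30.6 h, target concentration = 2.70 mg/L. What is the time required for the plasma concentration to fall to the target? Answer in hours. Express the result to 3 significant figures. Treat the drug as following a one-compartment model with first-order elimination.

32.2 h

k = ln2 / t½ = 0.693147 / 30.6 = 0.02265 h⁻¹
t = ln(C₀ / C) / k = ln(5.600 / 2.70) / 0.02265
  = ln(2.074) / 0.02265 = 0.7295 / 0.02265 = 32.21 h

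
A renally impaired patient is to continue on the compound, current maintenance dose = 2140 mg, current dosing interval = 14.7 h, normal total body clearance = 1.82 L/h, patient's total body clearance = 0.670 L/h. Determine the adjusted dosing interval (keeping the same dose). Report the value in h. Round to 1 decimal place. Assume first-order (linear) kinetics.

39.9 h

To keep the same average steady-state level, dosing rate must scale with clearance.
CL ratio = 0.670 / 1.82 = 0.3681
New interval (same dose) = 14.7 / 0.3681 = 39.93 h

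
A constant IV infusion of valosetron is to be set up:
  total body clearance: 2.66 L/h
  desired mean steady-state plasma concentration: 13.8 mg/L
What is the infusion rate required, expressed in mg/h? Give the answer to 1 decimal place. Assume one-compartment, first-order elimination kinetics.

At steady state, infusion rate R₀ = Css × CL = 13.8 × 2.660 = 36.71 mg/h

36.7 mg/h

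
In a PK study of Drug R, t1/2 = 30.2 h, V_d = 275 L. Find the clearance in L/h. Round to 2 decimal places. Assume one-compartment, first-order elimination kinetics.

k = ln2 / t½ = 0.693147 / 30.2 = 0.02295 h⁻¹
CL = k × Vd = 0.02295 × 275 = 6.311 L/h

6.31 L/h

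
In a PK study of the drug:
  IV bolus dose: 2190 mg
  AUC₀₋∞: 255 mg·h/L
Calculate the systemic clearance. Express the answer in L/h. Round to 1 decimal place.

CL = Dose / AUC = 2190 / 255 = 8.588 L/h

8.6 L/h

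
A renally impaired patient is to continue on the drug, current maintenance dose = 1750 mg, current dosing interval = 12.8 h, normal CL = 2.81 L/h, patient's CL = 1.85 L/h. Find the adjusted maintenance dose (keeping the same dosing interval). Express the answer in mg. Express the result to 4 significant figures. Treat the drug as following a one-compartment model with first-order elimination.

To keep the same average steady-state level, dosing rate must scale with clearance.
CL ratio = 1.85 / 2.81 = 0.6584
New dose (same interval) = 1750 × 0.6584 = 1152 mg

1152 mg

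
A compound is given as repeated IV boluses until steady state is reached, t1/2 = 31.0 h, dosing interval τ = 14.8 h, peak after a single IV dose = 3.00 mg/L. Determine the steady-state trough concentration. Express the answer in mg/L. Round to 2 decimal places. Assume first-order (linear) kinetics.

k = ln2 / t½ = 0.693147 / 31.0 = 0.02236 h⁻¹
e^(−kτ) = e^(−0.02236 × 14.8) = 0.7183
Accumulation ratio R = 1 / (1 − e^(−kτ)) = 1 / (1 − 0.7183) = 3.550
Steady-state trough = C₀ × R × e^(−kτ) = 3.00 × 3.550 × 0.7183 = 7.650 mg/L

7.65 mg/L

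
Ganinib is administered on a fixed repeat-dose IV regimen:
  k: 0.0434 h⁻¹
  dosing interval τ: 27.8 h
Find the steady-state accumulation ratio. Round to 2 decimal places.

1.43

e^(−kτ) = e^(−0.04340 × 27.8) = 0.2992
Accumulation ratio R = 1 / (1 − e^(−kτ)) = 1 / (1 − 0.2992) = 1.427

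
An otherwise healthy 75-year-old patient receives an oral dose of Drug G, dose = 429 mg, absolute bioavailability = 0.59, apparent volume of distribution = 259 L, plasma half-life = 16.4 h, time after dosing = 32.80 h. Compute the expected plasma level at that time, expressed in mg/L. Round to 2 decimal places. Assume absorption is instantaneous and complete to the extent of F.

0.24 mg/L

Amount reaching circulation = F × Dose = 0.59 × 429.0 = 253.1 mg
C₀ = F·Dose / Vd = 253.1 / 259 = 0.9772 mg/L
k = ln2 / t½ = 0.693147 / 16.4 = 0.04227 h⁻¹
t / t½ = 32.80 / 16.4 = 2 half-lives
C = C₀ × (1/2)^2 = 0.9772 × 0.2500 = 0.2443 mg/L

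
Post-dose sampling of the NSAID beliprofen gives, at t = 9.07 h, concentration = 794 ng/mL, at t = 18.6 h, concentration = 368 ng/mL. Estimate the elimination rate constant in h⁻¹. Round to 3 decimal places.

k = ln(C₁/C₂) / (t₂ − t₁) = ln(794/368) / (18.6 − 9.07)
  = 0.7690 / 9.530 = 0.08069 h⁻¹

0.081 h⁻¹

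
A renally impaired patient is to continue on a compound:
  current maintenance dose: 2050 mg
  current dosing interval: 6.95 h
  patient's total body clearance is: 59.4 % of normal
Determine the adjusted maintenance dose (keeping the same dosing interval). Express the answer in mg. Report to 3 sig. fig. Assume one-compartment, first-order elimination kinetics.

1220 mg

To keep the same average steady-state level, dosing rate must scale with clearance.
CL ratio = 59.4 / 100 = 0.5940
New dose (same interval) = 2050 × 0.5940 = 1218 mg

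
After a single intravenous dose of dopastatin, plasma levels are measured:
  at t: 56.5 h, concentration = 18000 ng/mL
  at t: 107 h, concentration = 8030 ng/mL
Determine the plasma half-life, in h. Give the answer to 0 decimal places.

43 h

k = ln(C₁/C₂) / (t₂ − t₁) = ln(18000/8030) / (107 − 56.5)
  = 0.8072 / 50.50 = 0.01598 h⁻¹
t½ = ln2 / k = 0.693147 / 0.01598 = 43.38 h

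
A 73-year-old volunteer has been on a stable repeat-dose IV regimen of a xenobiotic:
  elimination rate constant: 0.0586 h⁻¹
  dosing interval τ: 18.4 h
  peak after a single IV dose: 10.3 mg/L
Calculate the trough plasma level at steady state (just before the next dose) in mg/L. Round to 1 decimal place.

e^(−kτ) = e^(−0.05860 × 18.4) = 0.3402
Accumulation ratio R = 1 / (1 − e^(−kτ)) = 1 / (1 − 0.3402) = 1.516
Steady-state trough = C₀ × R × e^(−kτ) = 10.3 × 1.516 × 0.3402 = 5.312 mg/L

5.3 mg/L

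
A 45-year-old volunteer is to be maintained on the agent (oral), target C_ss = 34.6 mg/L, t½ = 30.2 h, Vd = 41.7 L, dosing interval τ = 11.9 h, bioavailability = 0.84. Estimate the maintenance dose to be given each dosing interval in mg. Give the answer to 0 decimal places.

469 mg

k = ln2 / t½ = 0.693147 / 30.2 = 0.02295 h⁻¹
CL = k × Vd = 0.02295 × 41.7 = 0.9570 L/h
At steady state, F × (Dose/τ) = Css × CL.
Dose = Css × CL × τ / F = 34.6 × 0.9570 × 11.9 / 0.84 = 469.1 mg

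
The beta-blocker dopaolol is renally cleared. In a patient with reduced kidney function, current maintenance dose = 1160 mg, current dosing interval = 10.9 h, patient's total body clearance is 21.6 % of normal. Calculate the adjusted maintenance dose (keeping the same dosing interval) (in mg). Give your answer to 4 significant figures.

250.6 mg

To keep the same average steady-state level, dosing rate must scale with clearance.
CL ratio = 21.6 / 100 = 0.2160
New dose (same interval) = 1160 × 0.2160 = 250.6 mg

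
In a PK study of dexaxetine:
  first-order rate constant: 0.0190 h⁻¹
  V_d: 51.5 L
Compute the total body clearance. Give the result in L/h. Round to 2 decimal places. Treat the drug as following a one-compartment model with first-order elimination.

CL = k × Vd = 0.0190 × 51.5 = 0.9785 L/h

0.98 L/h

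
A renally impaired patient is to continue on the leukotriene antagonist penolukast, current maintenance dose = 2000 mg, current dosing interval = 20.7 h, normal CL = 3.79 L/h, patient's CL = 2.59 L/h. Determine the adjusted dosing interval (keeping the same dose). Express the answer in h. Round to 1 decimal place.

To keep the same average steady-state level, dosing rate must scale with clearance.
CL ratio = 2.59 / 3.79 = 0.6834
New interval (same dose) = 20.7 / 0.6834 = 30.29 h

30.3 h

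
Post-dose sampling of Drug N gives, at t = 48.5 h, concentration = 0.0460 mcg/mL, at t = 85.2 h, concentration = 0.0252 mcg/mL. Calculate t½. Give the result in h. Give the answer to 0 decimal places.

k = ln(C₁/C₂) / (t₂ − t₁) = ln(0.0460/0.0252) / (85.2 − 48.5)
  = 0.6018 / 36.70 = 0.01640 h⁻¹
t½ = ln2 / k = 0.693147 / 0.01640 = 42.27 h

42 h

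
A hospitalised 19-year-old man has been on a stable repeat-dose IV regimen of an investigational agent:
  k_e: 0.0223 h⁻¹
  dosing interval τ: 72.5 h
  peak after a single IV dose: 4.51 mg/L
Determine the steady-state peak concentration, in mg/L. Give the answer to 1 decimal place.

5.6 mg/L

e^(−kτ) = e^(−0.02230 × 72.5) = 0.1985
Accumulation ratio R = 1 / (1 − e^(−kτ)) = 1 / (1 − 0.1985) = 1.248
Steady-state peak = C₀ × R = 4.51 × 1.248 = 5.628 mg/L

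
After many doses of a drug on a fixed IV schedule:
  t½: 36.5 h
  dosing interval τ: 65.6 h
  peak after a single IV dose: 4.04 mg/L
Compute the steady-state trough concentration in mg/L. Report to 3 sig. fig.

k = ln2 / t½ = 0.693147 / 36.5 = 0.01899 h⁻¹
e^(−kτ) = e^(−0.01899 × 65.6) = 0.2877
Accumulation ratio R = 1 / (1 − e^(−kτ)) = 1 / (1 − 0.2877) = 1.404
Steady-state trough = C₀ × R × e^(−kτ) = 4.04 × 1.404 × 0.2877 = 1.632 mg/L

1.63 mg/L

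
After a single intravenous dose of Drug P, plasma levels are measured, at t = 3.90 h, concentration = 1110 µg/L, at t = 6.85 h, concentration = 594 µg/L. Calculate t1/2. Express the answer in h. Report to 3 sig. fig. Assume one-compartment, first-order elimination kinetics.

3.27 h

k = ln(C₁/C₂) / (t₂ − t₁) = ln(1110/594) / (6.85 − 3.90)
  = 0.6252 / 2.950 = 0.2119 h⁻¹
t½ = ln2 / k = 0.693147 / 0.2119 = 3.271 h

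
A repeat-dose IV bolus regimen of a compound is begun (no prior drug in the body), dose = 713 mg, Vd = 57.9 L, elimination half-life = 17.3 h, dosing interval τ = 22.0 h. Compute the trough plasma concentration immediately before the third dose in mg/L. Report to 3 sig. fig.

7.21 mg/L

C₀ per dose = Dose / Vd = 713 / 57.9 = 12.31 mg/L
k = ln2 / t½ = 0.693147 / 17.3 = 0.04007 h⁻¹
Fraction remaining after one interval: r = e^(−kτ) = e^(−0.04007 × 22.0) = 0.4141
Before dose 3, 2 doses have been given (aged 1τ, 2τ).
C_trough = C₀ × (r + r²) = 12.31 × (0.4141 + 0.1715) = 7.209 mg/L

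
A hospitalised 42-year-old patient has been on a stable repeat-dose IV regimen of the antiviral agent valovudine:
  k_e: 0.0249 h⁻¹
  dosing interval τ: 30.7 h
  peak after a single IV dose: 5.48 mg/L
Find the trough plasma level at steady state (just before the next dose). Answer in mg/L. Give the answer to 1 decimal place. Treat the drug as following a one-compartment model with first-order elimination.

4.8 mg/L

e^(−kτ) = e^(−0.02490 × 30.7) = 0.4656
Accumulation ratio R = 1 / (1 − e^(−kτ)) = 1 / (1 − 0.4656) = 1.871
Steady-state trough = C₀ × R × e^(−kτ) = 5.48 × 1.871 × 0.4656 = 4.774 mg/L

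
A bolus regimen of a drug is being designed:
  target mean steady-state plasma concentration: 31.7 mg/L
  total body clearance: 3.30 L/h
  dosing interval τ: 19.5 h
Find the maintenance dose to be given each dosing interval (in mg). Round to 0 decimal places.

2040 mg

At steady state, Dose/τ = Css × CL.
Dose = Css × CL × τ = 31.7 × 3.300 × 19.5 = 2040 mg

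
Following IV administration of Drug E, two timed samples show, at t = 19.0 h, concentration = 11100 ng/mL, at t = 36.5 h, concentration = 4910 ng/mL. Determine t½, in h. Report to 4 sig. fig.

14.87 h

k = ln(C₁/C₂) / (t₂ − t₁) = ln(11100/4910) / (36.5 − 19.0)
  = 0.8157 / 17.50 = 0.04661 h⁻¹
t½ = ln2 / k = 0.693147 / 0.04661 = 14.87 h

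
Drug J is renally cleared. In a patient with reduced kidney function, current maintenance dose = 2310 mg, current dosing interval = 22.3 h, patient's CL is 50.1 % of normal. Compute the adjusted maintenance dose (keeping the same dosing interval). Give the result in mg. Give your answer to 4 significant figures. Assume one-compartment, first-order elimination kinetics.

1157 mg

To keep the same average steady-state level, dosing rate must scale with clearance.
CL ratio = 50.1 / 100 = 0.5010
New dose (same interval) = 2310 × 0.5010 = 1157 mg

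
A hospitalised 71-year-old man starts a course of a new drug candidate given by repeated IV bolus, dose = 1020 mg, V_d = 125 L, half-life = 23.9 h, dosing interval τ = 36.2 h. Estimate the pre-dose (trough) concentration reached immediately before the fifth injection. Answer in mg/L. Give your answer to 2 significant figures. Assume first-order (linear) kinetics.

C₀ per dose = Dose / Vd = 1020 / 125 = 8.160 mg/L
k = ln2 / t½ = 0.693147 / 23.9 = 0.02900 h⁻¹
Fraction remaining after one interval: r = e^(−kτ) = e^(−0.02900 × 36.2) = 0.3500
Before dose 5, 4 doses have been given (aged 1τ, 2τ, 3τ, 4τ).
C_trough = C₀ × (r + r² + … + r^4) = C₀ × r(1−r^4)/(1−r)
        = 8.160 × 0.3500 × (1 − 0.01501) / (1 − 0.3500) = 4.328 mg/L

4.3 mg/L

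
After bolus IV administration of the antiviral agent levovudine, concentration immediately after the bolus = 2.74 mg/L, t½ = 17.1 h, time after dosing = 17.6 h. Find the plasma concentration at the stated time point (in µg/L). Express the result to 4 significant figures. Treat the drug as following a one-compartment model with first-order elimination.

1343 µg/L

k = ln2 / t½ = 0.693147 / 17.1 = 0.04053 h⁻¹
C = C₀ · e^(−k·t) = 2.740 × e^(−0.04053 × 17.6)
  = 2.740 × 0.4900 = 1.343 mg/L
Convert: 1.343 mg/L × 1000 = 1343 µg/L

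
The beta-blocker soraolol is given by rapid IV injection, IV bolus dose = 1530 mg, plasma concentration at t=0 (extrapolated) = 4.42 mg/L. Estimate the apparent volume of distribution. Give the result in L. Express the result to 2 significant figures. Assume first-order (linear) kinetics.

Vd = Dose / C₀ = 1530 / 4.42 = 346.2 L

350 L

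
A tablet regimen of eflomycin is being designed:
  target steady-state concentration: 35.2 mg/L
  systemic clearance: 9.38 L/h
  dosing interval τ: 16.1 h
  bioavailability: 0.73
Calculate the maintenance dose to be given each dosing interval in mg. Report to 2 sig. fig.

At steady state, F × (Dose/τ) = Css × CL.
Dose = Css × CL × τ / F = 35.2 × 9.380 × 16.1 / 0.73 = 7282 mg

7300 mg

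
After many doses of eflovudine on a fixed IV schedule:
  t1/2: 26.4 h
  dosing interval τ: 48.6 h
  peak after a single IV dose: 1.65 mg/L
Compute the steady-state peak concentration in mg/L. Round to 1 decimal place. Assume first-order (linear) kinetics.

2.3 mg/L

k = ln2 / t½ = 0.693147 / 26.4 = 0.02626 h⁻¹
e^(−kτ) = e^(−0.02626 × 48.6) = 0.2791
Accumulation ratio R = 1 / (1 − e^(−kτ)) = 1 / (1 − 0.2791) = 1.387
Steady-state peak = C₀ × R = 1.65 × 1.387 = 2.289 mg/L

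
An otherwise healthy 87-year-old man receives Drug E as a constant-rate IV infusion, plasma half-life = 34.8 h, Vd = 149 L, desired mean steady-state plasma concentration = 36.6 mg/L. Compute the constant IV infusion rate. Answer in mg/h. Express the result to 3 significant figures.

k = ln2 / t½ = 0.693147 / 34.8 = 0.01992 h⁻¹
CL = k × Vd = 0.01992 × 149 = 2.968 L/h
At steady state, infusion rate R₀ = Css × CL = 36.6 × 2.968 = 108.6 mg/h

109 mg/h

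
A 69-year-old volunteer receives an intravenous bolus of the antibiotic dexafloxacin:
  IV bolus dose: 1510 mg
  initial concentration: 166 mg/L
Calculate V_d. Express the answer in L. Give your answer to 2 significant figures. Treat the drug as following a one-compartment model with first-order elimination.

Vd = Dose / C₀ = 1510 / 166 = 9.096 L

9.1 L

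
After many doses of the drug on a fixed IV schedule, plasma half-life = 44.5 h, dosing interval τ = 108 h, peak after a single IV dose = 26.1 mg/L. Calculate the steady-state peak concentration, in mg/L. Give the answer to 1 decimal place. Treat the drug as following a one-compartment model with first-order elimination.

32.1 mg/L

k = ln2 / t½ = 0.693147 / 44.5 = 0.01558 h⁻¹
e^(−kτ) = e^(−0.01558 × 108) = 0.1859
Accumulation ratio R = 1 / (1 − e^(−kτ)) = 1 / (1 − 0.1859) = 1.228
Steady-state peak = C₀ × R = 26.1 × 1.228 = 32.05 mg/L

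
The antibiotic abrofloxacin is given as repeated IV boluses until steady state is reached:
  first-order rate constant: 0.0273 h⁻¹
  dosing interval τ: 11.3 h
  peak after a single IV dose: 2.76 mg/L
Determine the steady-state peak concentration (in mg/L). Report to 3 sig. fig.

10.4 mg/L

e^(−kτ) = e^(−0.02730 × 11.3) = 0.7346
Accumulation ratio R = 1 / (1 − e^(−kτ)) = 1 / (1 − 0.7346) = 3.768
Steady-state peak = C₀ × R = 2.76 × 3.768 = 10.40 mg/L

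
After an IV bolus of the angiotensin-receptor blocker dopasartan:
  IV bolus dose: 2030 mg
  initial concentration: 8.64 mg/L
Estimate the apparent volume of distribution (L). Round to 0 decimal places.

235 L

Vd = Dose / C₀ = 2030 / 8.64 = 235.0 L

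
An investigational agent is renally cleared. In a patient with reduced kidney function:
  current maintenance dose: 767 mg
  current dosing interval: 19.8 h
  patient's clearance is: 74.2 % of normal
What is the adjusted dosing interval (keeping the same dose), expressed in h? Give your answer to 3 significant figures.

26.7 h

To keep the same average steady-state level, dosing rate must scale with clearance.
CL ratio = 74.2 / 100 = 0.7420
New interval (same dose) = 19.8 / 0.7420 = 26.68 h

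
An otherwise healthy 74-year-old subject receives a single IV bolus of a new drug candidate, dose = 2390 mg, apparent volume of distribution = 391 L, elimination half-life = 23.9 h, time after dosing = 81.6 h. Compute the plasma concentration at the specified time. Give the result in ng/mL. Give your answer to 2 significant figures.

C₀ = Dose / Vd = 2390 / 391 = 6.113 mg/L
k = ln2 / t½ = 0.693147 / 23.9 = 0.02900 h⁻¹
C = C₀ · e^(−k·t) = 6.113 × e^(−0.02900 × 81.6)
  = 6.113 × 0.09382 = 0.5735 mg/L
Convert: 0.5735 mg/L × 1000 = 573.5 ng/mL

570 ng/mL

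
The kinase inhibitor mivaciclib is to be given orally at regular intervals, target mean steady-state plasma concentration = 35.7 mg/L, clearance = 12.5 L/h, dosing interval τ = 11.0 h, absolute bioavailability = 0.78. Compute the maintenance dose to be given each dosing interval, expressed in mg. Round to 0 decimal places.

At steady state, F × (Dose/τ) = Css × CL.
Dose = Css × CL × τ / F = 35.7 × 12.50 × 11.0 / 0.78 = 6293 mg

6293 mg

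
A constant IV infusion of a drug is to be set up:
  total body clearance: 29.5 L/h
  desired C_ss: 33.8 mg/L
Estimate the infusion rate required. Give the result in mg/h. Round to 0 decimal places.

At steady state, infusion rate R₀ = Css × CL = 33.8 × 29.50 = 997.1 mg/h

997 mg/h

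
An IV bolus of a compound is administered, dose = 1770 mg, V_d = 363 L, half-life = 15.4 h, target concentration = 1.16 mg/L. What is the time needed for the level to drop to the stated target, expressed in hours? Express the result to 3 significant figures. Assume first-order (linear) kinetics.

31.9 h

C₀ = Dose / Vd = 1770 / 363 = 4.876 mg/L
k = ln2 / t½ = 0.693147 / 15.4 = 0.04501 h⁻¹
t = ln(C₀ / C) / k = ln(4.876 / 1.16) / 0.04501
  = ln(4.203) / 0.04501 = 1.436 / 0.04501 = 31.90 h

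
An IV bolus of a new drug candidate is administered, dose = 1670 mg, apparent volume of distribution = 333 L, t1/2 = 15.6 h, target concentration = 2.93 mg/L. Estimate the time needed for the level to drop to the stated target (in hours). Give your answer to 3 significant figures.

C₀ = Dose / Vd = 1670 / 333 = 5.015 mg/L
k = ln2 / t½ = 0.693147 / 15.6 = 0.04443 h⁻¹
t = ln(C₀ / C) / k = ln(5.015 / 2.93) / 0.04443
  = ln(1.712) / 0.04443 = 0.5377 / 0.04443 = 12.10 h

12.1 h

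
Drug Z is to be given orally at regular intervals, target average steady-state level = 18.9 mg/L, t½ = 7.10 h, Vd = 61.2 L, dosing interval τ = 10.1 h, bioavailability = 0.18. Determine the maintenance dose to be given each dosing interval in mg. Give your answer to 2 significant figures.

6300 mg

k = ln2 / t½ = 0.693147 / 7.10 = 0.09763 h⁻¹
CL = k × Vd = 0.09763 × 61.2 = 5.975 L/h
At steady state, F × (Dose/τ) = Css × CL.
Dose = Css × CL × τ / F = 18.9 × 5.975 × 10.1 / 0.18 = 6336 mg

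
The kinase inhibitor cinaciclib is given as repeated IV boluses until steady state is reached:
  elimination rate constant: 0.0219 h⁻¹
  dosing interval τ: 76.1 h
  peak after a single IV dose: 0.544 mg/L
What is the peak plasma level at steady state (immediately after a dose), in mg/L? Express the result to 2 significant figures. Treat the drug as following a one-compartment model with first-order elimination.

e^(−kτ) = e^(−0.02190 × 76.1) = 0.1889
Accumulation ratio R = 1 / (1 − e^(−kτ)) = 1 / (1 − 0.1889) = 1.233
Steady-state peak = C₀ × R = 0.544 × 1.233 = 0.6708 mg/L

0.67 mg/L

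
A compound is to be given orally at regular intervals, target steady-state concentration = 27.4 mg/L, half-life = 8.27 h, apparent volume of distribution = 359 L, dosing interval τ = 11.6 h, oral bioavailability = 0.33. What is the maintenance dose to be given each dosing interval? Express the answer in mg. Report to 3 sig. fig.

k = ln2 / t½ = 0.693147 / 8.27 = 0.08381 h⁻¹
CL = k × Vd = 0.08381 × 359 = 30.09 L/h
At steady state, F × (Dose/τ) = Css × CL.
Dose = Css × CL × τ / F = 27.4 × 30.09 × 11.6 / 0.33 = 28980 mg

29000 mg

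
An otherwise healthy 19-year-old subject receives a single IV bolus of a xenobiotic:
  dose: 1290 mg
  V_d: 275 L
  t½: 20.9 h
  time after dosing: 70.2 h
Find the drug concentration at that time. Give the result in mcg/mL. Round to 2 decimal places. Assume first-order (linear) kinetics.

C₀ = Dose / Vd = 1290 / 275 = 4.691 mg/L
k = ln2 / t½ = 0.693147 / 20.9 = 0.03316 h⁻¹
C = C₀ · e^(−k·t) = 4.691 × e^(−0.03316 × 70.2)
  = 4.691 × 0.09751 = 0.4574 mg/L
(0.4574 mg/L = 0.4574 mcg/mL)

0.46 mcg/mL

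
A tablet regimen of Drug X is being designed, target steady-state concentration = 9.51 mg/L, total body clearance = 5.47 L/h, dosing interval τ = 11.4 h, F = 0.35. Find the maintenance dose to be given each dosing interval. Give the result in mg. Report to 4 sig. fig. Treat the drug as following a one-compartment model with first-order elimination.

At steady state, F × (Dose/τ) = Css × CL.
Dose = Css × CL × τ / F = 9.51 × 5.470 × 11.4 / 0.35 = 1694 mg

1694 mg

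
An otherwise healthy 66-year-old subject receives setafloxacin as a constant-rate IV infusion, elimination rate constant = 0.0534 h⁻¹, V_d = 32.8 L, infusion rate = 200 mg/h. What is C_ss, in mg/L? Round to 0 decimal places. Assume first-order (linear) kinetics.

CL = k × Vd = 0.05340 × 32.8 = 1.752 L/h
At steady state Css = R₀ / CL = 200 / 1.752 = 114.2 mg/L

114 mg/L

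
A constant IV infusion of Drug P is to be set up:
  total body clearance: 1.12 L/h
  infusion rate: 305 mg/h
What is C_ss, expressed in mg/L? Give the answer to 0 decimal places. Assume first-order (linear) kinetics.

At steady state Css = R₀ / CL = 305 / 1.120 = 272.3 mg/L

272 mg/L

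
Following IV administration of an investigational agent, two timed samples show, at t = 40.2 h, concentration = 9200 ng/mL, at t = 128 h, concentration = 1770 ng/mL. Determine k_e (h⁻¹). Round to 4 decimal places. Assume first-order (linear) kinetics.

0.0188 h⁻¹

k = ln(C₁/C₂) / (t₂ − t₁) = ln(9200/1770) / (128 − 40.2)
  = 1.648 / 87.80 = 0.01877 h⁻¹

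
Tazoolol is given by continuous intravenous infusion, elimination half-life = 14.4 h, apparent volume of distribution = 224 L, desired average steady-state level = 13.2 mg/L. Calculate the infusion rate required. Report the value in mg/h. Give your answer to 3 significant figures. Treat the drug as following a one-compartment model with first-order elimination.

k = ln2 / t½ = 0.693147 / 14.4 = 0.04814 h⁻¹
CL = k × Vd = 0.04814 × 224 = 10.78 L/h
At steady state, infusion rate R₀ = Css × CL = 13.2 × 10.78 = 142.3 mg/h

142 mg/h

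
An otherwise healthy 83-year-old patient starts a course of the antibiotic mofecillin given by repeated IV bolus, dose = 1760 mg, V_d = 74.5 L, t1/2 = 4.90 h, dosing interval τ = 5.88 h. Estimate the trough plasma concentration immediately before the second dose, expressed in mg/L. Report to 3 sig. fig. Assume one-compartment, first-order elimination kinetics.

10.3 mg/L

C₀ per dose = Dose / Vd = 1760 / 74.5 = 23.62 mg/L
k = ln2 / t½ = 0.693147 / 4.90 = 0.1415 h⁻¹
Fraction remaining after one interval: r = e^(−kτ) = e^(−0.1415 × 5.88) = 0.4352
Before dose 2, 1 dose has been given (aged 1τ).
C_trough = C₀ × r = 23.62 × 0.4352 = 10.28 mg/L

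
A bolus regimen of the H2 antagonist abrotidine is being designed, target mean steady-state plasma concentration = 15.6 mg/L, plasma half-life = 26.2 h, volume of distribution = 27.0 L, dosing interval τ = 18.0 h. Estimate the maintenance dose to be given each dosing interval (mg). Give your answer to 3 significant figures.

k = ln2 / t½ = 0.693147 / 26.2 = 0.02646 h⁻¹
CL = k × Vd = 0.02646 × 27.0 = 0.7144 L/h
At steady state, Dose/τ = Css × CL.
Dose = Css × CL × τ = 15.6 × 0.7144 × 18.0 = 200.6 mg

201 mg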